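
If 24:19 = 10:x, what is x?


Cross multiply: 24 × x = 19 × 10
24x = 190
x = 190 / 24
= 7.92

7.92


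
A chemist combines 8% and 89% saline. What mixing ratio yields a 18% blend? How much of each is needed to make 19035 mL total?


Let x parts of 8% mix with y parts of 89%.
8x + 89y = 18(x + y)
8x + 89y = 18x + 18y
x(8 - 18) = y(18 - 89)
x/y = (89 - 18)/(18 - 8) = 71/10
Simplify: 71:10
Total parts = 81; one part = 19035/81 = 235.00 mL
8% solution: 71×235.00 = 16685.00 mL
89% solution: 10×235.00 = 2350.00 mL
= ratio 71:10; 16685.00 mL and 2350.00 mL

ratio 71:10; 16685.00 mL and 2350.00 mL


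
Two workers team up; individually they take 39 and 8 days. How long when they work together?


Rate of A = 1/39 per day
Rate of B = 1/8 per day
Combined rate = 1/39 + 1/8 = 47/312 ≈ 0.1506 per day
Days = 1 / combined rate = 312/47
≈ 6.64 days

6.64 days


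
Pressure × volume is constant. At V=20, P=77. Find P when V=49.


Inverse proportion: x × y = constant
k = 20 × 77 = 1540
y₂ = k / 49 = 1540 / 49
= 31.43

31.43


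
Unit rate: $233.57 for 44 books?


Unit rate = total / quantity
= 233.57 / 44
= $5.31 per unit

$5.31 per unit


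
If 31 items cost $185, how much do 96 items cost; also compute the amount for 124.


Direct proportion: y/x = constant
k = 185/31 ≈ 5.9677
y at x=96: k × 96 = 185 × 96 / 31 = 17760/31 ≈ 572.90
y at x=124: k × 124 = 185 × 124 / 31 = 22940/31 = 740.00
= 572.90 and 740.00

572.90 and 740.00


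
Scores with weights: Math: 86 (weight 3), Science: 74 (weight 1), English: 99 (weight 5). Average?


Numerator = 86×3 + 74×1 + 99×5
= 258 + 74 + 495
= 827
Total weight = 9
Weighted avg = 827/9
= 91.89

91.89


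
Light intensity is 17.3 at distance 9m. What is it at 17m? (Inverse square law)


I₁d₁² = I₂d₂²
I₂ = I₁ × (d₁/d₂)²
= 17.3 × (9/17)²
= 17.3 × 81/289
= 1401.3/289
≈ 4.8488

4.8488


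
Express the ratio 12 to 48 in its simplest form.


GCD(12, 48) = 12
12/12 : 48/12
= 1:4

1:4


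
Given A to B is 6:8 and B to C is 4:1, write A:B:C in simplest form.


Match B: multiply A:B by 4 → 24:32
Multiply B:C by 8 → 32:8
Combined: 24:32:8
GCD = 8
= 3:4:1

3:4:1


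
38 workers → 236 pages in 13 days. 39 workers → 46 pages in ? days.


Days ∝ work / workers, so d₂ = d₁ × (m₁/m₂) × (w₂/w₁)
Workers factor (inverse): 38/39 ≈ 0.9744
Work factor (direct): 46/236 ≈ 0.1949
d₂ = 13 × 38/39 × 46/236 = (13 × 38 × 46) / (39 × 236) = 22724/9204
≈ 2.47 days

2.47 days


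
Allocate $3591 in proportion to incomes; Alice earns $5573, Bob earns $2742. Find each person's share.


Total income = 5573 + 2742 = $8315
Alice: $3591 × 5573/8315 = $2406.81
Bob: $3591 × 2742/8315 = $1184.19
= Alice: $2406.81, Bob: $1184.19

Alice: $2406.81, Bob: $1184.19


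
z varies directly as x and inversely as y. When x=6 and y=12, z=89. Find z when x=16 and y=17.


z = k·x/y
Solve for k using the known point: k = z·y/x = 89×12/6 = 1068/6 = 178.0000
Now evaluate at x=16, y=17:
z = k × 16 / 17 = (1068 × 16) / (6 × 17) = 17088/102
≈ 167.5294

167.5294


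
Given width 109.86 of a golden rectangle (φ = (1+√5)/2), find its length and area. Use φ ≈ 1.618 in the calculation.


φ = (1 + √5) / 2 ≈ 1.618
Length = width × φ = 109.86 × 1.618 = 177.75348
≈ 177.75
Area = width × length = 109.86 × 177.75348 = 19527.9973128 ≈ 19528.00
= Length: 177.75, Area: 19528.00

Length: 177.75, Area: 19528.00


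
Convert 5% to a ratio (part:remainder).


5% means 5 parts out of 100; remainder = 95
Part : remainder = 5:95
GCD = 5
= 1:19

1:19


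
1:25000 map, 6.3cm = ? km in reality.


Real distance = map distance × scale
= 6.3cm × 25000
= 157500 cm = 1575.0 m
= 1.575 km

1.575 km


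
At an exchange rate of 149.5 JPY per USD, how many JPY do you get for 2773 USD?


Amount × rate = 2773 × 149.5
= 414563.50 JPY

414563.50 JPY


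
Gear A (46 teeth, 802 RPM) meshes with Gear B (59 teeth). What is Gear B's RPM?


Gear ratio = 46:59 = 46:59
RPM_B = RPM_A × (teeth_A / teeth_B)
= 802 × (46/59)
= 625.3 RPM

625.3 RPM


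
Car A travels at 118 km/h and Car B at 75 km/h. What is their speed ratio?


Ratio = 118:75
GCD = 1
Simplified = 118:75
Time ratio (same distance) = 75:118
Speed ratio = 118:75

118:75


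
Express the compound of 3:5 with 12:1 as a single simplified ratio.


Compound ratio = (3×12) : (5×1)
= 36:5
GCD = 1
= 36:5

36:5


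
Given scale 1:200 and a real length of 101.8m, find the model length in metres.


Model size = real / scale
= 101.8 / 200
= 0.5090 m

0.5090 m


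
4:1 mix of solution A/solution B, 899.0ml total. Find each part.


Total parts = 4 + 1 = 5
solution A: 899.0 × 4/5 = 719.2ml
solution B: 899.0 × 1/5 = 179.8ml
= 719.2ml and 179.8ml

719.2ml and 179.8ml


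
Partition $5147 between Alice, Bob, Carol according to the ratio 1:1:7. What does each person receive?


Total parts = 1 + 1 + 7 = 9
Alice: 5147 × 1/9 = 571.89
Bob: 5147 × 1/9 = 571.89
Carol: 5147 × 7/9 = 4003.22
= Alice: $571.89, Bob: $571.89, Carol: $4003.22

Alice: $571.89, Bob: $571.89, Carol: $4003.22


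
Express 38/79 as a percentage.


Percentage = (part / whole) × 100
= (38 / 79) × 100
≈ 48.10%

48.10%


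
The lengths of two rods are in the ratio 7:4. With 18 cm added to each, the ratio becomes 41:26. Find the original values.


Let A = 7k, B = 4k.
(7k + 18) / (4k + 18) = 41/26
Cross-multiply: 26(7k + 18) = 41(4k + 18)
182k + 468 = 164k + 738
182k - 164k = 738 - 468
18k = 270
k = 270/18 = 15
A = 7×15 = 105, B = 4×15 = 60
= A = 105, B = 60

A = 105, B = 60


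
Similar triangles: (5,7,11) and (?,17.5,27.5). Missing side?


Scale factor = 17.5/7 = 2.5
Missing side = 5 × 2.5
= 12.5

12.5


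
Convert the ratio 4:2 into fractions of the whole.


Total parts = 4 + 2 = 6
First part: 4/6 = 2/3
Second part: 2/6 = 1/3
= 2/3 and 1/3

2/3 and 1/3


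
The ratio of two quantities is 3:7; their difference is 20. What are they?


Let A = 3k, B = 7k.
7k - 3k = 20
4k = 20 → k = 20/4 = 5
A = 3×5 = 15, B = 7×5 = 35
= A = 15, B = 35

A = 15, B = 35


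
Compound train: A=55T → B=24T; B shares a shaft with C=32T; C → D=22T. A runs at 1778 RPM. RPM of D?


Stage 1: RPM_B = RPM_A × t_A/t_B = 1778 × 55/24 = 97790/24 ≈ 4074.58
B and C share a shaft → RPM_C = RPM_B
Stage 2: RPM_D = RPM_C × t_C/t_D = RPM_A × (t_A×t_C)/(t_B×t_D)
Overall ratio = (55×32)/(24×22) = 1760/528
RPM_D = 1778 × 1760/528 = 3129280/528
≈ 5926.67 RPM

5926.67 RPM


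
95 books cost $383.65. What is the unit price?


Unit rate = total / quantity
= 383.65 / 95
= $4.04 per unit

$4.04 per unit


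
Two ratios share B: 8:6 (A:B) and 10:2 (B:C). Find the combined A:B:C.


Match B: multiply A:B by 10 → 80:60
Multiply B:C by 6 → 60:12
Combined: 80:60:12
GCD = 4
= 20:15:3

20:15:3


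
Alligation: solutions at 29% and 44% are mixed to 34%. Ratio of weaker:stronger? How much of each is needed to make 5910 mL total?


Let x parts of 29% mix with y parts of 44%.
29x + 44y = 34(x + y)
29x + 44y = 34x + 34y
x(29 - 34) = y(34 - 44)
x/y = (44 - 34)/(34 - 29) = 10/5
Simplify: 2:1
Total parts = 3; one part = 5910/3 = 1970.00 mL
29% solution: 2×1970.00 = 3940.00 mL
44% solution: 1×1970.00 = 1970.00 mL
= ratio 2:1; 3940.00 mL and 1970.00 mL

ratio 2:1; 3940.00 mL and 1970.00 mL


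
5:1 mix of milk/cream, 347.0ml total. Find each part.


Total parts = 5 + 1 = 6
milk: 347.0 × 5/6 = 289.2ml
cream: 347.0 × 1/6 = 57.8ml
= 289.2ml and 57.8ml

289.2ml and 57.8ml


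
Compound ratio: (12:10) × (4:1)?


Compound ratio = (12×4) : (10×1)
= 48:10
GCD = 2
= 24:5

24:5


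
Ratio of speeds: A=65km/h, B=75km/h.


Ratio = 65:75
GCD = 5
Simplified = 13:15
Time ratio (same distance) = 15:13
Speed ratio = 13:15

13:15


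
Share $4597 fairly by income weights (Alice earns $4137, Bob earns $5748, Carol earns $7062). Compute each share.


Total income = 4137 + 5748 + 7062 = $16947
Alice: $4597 × 4137/16947 = $1122.19
Bob: $4597 × 5748/16947 = $1559.19
Carol: $4597 × 7062/16947 = $1915.62
= Alice: $1122.19, Bob: $1559.19, Carol: $1915.62

Alice: $1122.19, Bob: $1559.19, Carol: $1915.62


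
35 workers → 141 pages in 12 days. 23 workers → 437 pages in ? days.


Days ∝ work / workers, so d₂ = d₁ × (m₁/m₂) × (w₂/w₁)
Workers factor (inverse): 35/23 ≈ 1.5217
Work factor (direct): 437/141 ≈ 3.0993
d₂ = 12 × 35/23 × 437/141 = (12 × 35 × 437) / (23 × 141) = 183540/3243
≈ 56.60 days

56.60 days


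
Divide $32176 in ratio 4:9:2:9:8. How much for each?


Total parts = 4 + 9 + 2 + 9 + 8 = 32
Part 1: 32176 × 4/32 = 4022.00
Part 2: 32176 × 9/32 = 9049.50
Part 3: 32176 × 2/32 = 2011.00
Part 4: 32176 × 9/32 = 9049.50
Part 5: 32176 × 8/32 = 8044.00
= Part 1: $4022.00, Part 2: $9049.50, Part 3: $2011.00, Part 4: $9049.50, Part 5: $8044.00

Part 1: $4022.00, Part 2: $9049.50, Part 3: $2011.00, Part 4: $9049.50, Part 5: $8044.00


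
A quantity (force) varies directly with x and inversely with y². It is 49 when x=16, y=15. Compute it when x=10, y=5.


z = k·x/y²
Solve for k using the known point: k = z·y²/x = 49×225/16 = 11025/16 = 689.0625
Now evaluate at x=10, y=5:
z = k × 10 / 25 = (11025 × 10) / (16 × 25) = 110250/400
= 275.6250

275.6250


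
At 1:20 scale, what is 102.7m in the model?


Model size = real / scale
= 102.7 / 20
= 5.1350 m

5.1350 m


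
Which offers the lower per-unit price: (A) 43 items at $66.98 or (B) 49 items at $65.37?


Deal A: $66.98/43 = $1.5577/unit
Deal B: $65.37/49 = $1.3341/unit
B is cheaper per unit
= Deal B

Deal B


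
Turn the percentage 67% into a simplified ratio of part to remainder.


67% means 67 parts out of 100; remainder = 33
Part : remainder = 67:33
GCD = 1
= 67:33

67:33


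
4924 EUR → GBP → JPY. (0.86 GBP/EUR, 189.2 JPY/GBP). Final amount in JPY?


Step 1: 4924 EUR × 0.86 = 4234.64 GBP
Step 2: 4234.64 GBP × 189.2 = 801193.89 JPY
Implied rate EUR→JPY = 0.86 × 189.2 = 162.7120
= 801193.89 JPY

801193.89 JPY


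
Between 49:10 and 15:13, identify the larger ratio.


49/10 = 4.9000
15/13 = 1.1538
4.9000 > 1.1538, so 49:10 is greater
= 49:10

49:10


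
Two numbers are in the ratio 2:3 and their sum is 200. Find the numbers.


Let A = 2k, B = 3k.
2k + 3k = 200
5k = 200 → k = 200/5 = 40
A = 2×40 = 80, B = 3×40 = 120
= A = 80, B = 120

A = 80, B = 120


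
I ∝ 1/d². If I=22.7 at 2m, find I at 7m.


I₁d₁² = I₂d₂²
I₂ = I₁ × (d₁/d₂)²
= 22.7 × (2/7)²
= 22.7 × 4/49
= 90.8/49
≈ 1.8531

1.8531


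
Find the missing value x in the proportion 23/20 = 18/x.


Cross multiply: 23 × x = 20 × 18
23x = 360
x = 360 / 23
= 15.65

15.65


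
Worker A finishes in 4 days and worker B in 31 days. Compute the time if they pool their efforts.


Rate of A = 1/4 per day
Rate of B = 1/31 per day
Combined rate = 1/4 + 1/31 = 35/124 ≈ 0.2823 per day
Days = 1 / combined rate = 124/35
≈ 3.54 days

3.54 days


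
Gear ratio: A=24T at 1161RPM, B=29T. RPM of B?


Gear ratio = 24:29 = 24:29
RPM_B = RPM_A × (teeth_A / teeth_B)
= 1161 × (24/29)
= 960.8 RPM

960.8 RPM


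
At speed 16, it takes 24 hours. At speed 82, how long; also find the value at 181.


Inverse proportion: x × y = constant
k = 16 × 24 = 384
At x=82: k/82 = 4.68
At x=181: k/181 = 2.12
= 4.68 and 2.12

4.68 and 2.12


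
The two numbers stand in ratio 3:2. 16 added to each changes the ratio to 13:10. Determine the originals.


Let A = 3k, B = 2k.
(3k + 16) / (2k + 16) = 13/10
Cross-multiply: 10(3k + 16) = 13(2k + 16)
30k + 160 = 26k + 208
30k - 26k = 208 - 160
4k = 48
k = 48/4 = 12
A = 3×12 = 36, B = 2×12 = 24
= A = 36, B = 24

A = 36, B = 24


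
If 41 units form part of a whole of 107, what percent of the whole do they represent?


Percentage = (part / whole) × 100
= (41 / 107) × 100
≈ 38.32%

38.32%


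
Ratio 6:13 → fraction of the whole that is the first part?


Total parts = 6 + 13 = 19
First part: 6/19 = 6/19
= 6/19

6/19


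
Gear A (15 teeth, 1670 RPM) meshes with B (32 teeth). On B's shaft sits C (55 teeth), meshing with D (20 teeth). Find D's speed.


Stage 1: RPM_B = RPM_A × t_A/t_B = 1670 × 15/32 = 25050/32 ≈ 782.81
B and C share a shaft → RPM_C = RPM_B
Stage 2: RPM_D = RPM_C × t_C/t_D = RPM_A × (t_A×t_C)/(t_B×t_D)
Overall ratio = (15×55)/(32×20) = 825/640
RPM_D = 1670 × 825/640 = 1377750/640
≈ 2152.73 RPM

2152.73 RPM


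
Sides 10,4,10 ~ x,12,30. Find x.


Scale factor = 12/4 = 3
Missing side = 10 × 3
= 30.0

30.0


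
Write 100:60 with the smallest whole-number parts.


GCD(100, 60) = 20
100/20 : 60/20
= 5:3

5:3


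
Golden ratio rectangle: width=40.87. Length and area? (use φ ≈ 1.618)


φ = (1 + √5) / 2 ≈ 1.618
Length = width × φ = 40.87 × 1.618 = 66.12766
≈ 66.13
Area = width × length = 40.87 × 66.12766 = 2702.6374642 ≈ 2702.64
= Length: 66.13, Area: 2702.64

Length: 66.13, Area: 2702.64


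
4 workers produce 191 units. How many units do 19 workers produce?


Direct proportion: y/x = constant
k = 191/4 = 47.7500
y₂ = k × 19 = 191 × 19 / 4 = 3629/4
= 907.25

907.25


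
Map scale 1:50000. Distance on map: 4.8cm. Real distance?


Real distance = map distance × scale
= 4.8cm × 50000
= 240000 cm = 2400.0 m
= 2.400 km

2.400 km


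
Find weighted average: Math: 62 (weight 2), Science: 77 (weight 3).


Numerator = 62×2 + 77×3
= 124 + 231
= 355
Total weight = 5
Weighted avg = 355/5
= 71.00

71.00


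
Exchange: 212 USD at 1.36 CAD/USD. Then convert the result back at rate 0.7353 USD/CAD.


Amount × rate = 212 × 1.36 = 288.32 CAD
Round-trip: 288.32 × 0.7353 = 212.00 USD
= 288.32 CAD, then 212.00 USD

288.32 CAD, then 212.00 USD


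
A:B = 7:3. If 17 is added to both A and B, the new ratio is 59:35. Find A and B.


Let A = 7k, B = 3k.
(7k + 17) / (3k + 17) = 59/35
Cross-multiply: 35(7k + 17) = 59(3k + 17)
245k + 595 = 177k + 1003
245k - 177k = 1003 - 595
68k = 408
k = 408/68 = 6
A = 7×6 = 42, B = 3×6 = 18
= A = 42, B = 18

A = 42, B = 18


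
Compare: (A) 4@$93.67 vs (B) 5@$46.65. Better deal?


Deal A: $93.67/4 = $23.4175/unit
Deal B: $46.65/5 = $9.3300/unit
B is cheaper per unit
= Deal B

Deal B


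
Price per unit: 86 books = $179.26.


Unit rate = total / quantity
= 179.26 / 86
= $2.08 per unit

$2.08 per unit


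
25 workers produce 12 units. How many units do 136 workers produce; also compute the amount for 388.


Direct proportion: y/x = constant
k = 12/25 = 0.4800
y at x=136: k × 136 = 12 × 136 / 25 = 1632/25 = 65.28
y at x=388: k × 388 = 12 × 388 / 25 = 4656/25 = 186.24
= 65.28 and 186.24

65.28 and 186.24


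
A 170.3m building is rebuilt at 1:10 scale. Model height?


Model size = real / scale
= 170.3 / 10
= 17.0300 m

17.0300 m


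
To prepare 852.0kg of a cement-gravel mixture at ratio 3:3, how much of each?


Total parts = 3 + 3 = 6
cement: 852.0 × 3/6 = 426.0kg
gravel: 852.0 × 3/6 = 426.0kg
= 426.0kg and 426.0kg

426.0kg and 426.0kg


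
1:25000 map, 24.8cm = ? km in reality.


Real distance = map distance × scale
= 24.8cm × 25000
= 620000 cm = 6200.0 m
= 6.200 km

6.200 km


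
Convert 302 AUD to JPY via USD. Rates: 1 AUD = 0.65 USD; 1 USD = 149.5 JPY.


Step 1: 302 AUD × 0.65 = 196.30 USD
Step 2: 196.30 USD × 149.5 = 29346.85 JPY
Implied rate AUD→JPY = 0.65 × 149.5 = 97.1750
= 29346.85 JPY

29346.85 JPY


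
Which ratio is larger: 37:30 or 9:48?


37/30 = 1.2333
9/48 = 0.1875
1.2333 > 0.1875, so 37:30 is greater
= 37:30

37:30


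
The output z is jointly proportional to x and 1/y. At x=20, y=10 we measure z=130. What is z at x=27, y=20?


z = k·x/y
Solve for k using the known point: k = z·y/x = 130×10/20 = 1300/20 = 65.0000
Now evaluate at x=27, y=20:
z = k × 27 / 20 = (1300 × 27) / (20 × 20) = 35100/400
= 87.7500

87.7500


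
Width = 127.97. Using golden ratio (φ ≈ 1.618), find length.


φ = (1 + √5) / 2 ≈ 1.618
Length = width × φ = 127.97 × 1.618 = 207.05546
≈ 207.06

207.06


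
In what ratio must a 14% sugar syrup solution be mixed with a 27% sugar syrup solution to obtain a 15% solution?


Let x parts of 14% mix with y parts of 27%.
14x + 27y = 15(x + y)
14x + 27y = 15x + 15y
x(14 - 15) = y(15 - 27)
x/y = (27 - 15)/(15 - 14) = 12/1
Simplify: 12:1
= 12:1

12:1


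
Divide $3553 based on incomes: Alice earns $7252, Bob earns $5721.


Total income = 7252 + 5721 = $12973
Alice: $3553 × 7252/12973 = $1986.15
Bob: $3553 × 5721/12973 = $1566.85
= Alice: $1986.15, Bob: $1566.85

Alice: $1986.15, Bob: $1566.85


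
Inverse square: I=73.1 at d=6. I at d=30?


I₁d₁² = I₂d₂²
I₂ = I₁ × (d₁/d₂)²
= 73.1 × (6/30)²
= 73.1 × 36/900
= 2631.6/900
= 2.9240

2.9240


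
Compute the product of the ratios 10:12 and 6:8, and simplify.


Compound ratio = (10×6) : (12×8)
= 60:96
GCD = 12
= 5:8

5:8


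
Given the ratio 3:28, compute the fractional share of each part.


Total parts = 3 + 28 = 31
First part: 3/31 = 3/31
Second part: 28/31 = 28/31
= 3/31 and 28/31

3/31 and 28/31


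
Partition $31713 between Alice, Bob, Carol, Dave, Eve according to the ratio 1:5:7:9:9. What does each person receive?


Total parts = 1 + 5 + 7 + 9 + 9 = 31
Alice: 31713 × 1/31 = 1023.00
Bob: 31713 × 5/31 = 5115.00
Carol: 31713 × 7/31 = 7161.00
Dave: 31713 × 9/31 = 9207.00
Eve: 31713 × 9/31 = 9207.00
= Alice: $1023.00, Bob: $5115.00, Carol: $7161.00, Dave: $9207.00, Eve: $9207.00

Alice: $1023.00, Bob: $5115.00, Carol: $7161.00, Dave: $9207.00, Eve: $9207.00


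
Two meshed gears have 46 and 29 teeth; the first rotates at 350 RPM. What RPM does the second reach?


Gear ratio = 46:29 = 46:29
RPM_B = RPM_A × (teeth_A / teeth_B)
= 350 × (46/29)
= 555.2 RPM

555.2 RPM


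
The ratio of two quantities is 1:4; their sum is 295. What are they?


Let A = 1k, B = 4k.
1k + 4k = 295
5k = 295 → k = 295/5 = 59
A = 1×59 = 59, B = 4×59 = 236
= A = 59, B = 236

A = 59, B = 236


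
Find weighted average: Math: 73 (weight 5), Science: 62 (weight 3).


Numerator = 73×5 + 62×3
= 365 + 186
= 551
Total weight = 8
Weighted avg = 551/8
= 68.88

68.88


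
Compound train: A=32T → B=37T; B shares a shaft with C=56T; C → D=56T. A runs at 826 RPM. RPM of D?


Stage 1: RPM_B = RPM_A × t_A/t_B = 826 × 32/37 = 26432/37 ≈ 714.38
B and C share a shaft → RPM_C = RPM_B
Stage 2: RPM_D = RPM_C × t_C/t_D = RPM_A × (t_A×t_C)/(t_B×t_D)
Overall ratio = (32×56)/(37×56) = 1792/2072
RPM_D = 826 × 1792/2072 = 1480192/2072
≈ 714.38 RPM

714.38 RPM


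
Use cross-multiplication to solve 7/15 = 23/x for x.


Cross multiply: 7 × x = 15 × 23
7x = 345
x = 345 / 7
= 49.29

49.29


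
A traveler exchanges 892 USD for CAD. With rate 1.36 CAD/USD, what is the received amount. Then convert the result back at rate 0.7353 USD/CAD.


Amount × rate = 892 × 1.36 = 1213.12 CAD
Round-trip: 1213.12 × 0.7353 = 892.01 USD
= 1213.12 CAD, then 892.01 USD

1213.12 CAD, then 892.01 USD


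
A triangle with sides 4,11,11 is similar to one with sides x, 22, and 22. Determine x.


Scale factor = 22/11 = 2
Missing side = 4 × 2
= 8.0

8.0


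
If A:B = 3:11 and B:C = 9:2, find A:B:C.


Match B: multiply A:B by 9 → 27:99
Multiply B:C by 11 → 99:22
Combined: 27:99:22
GCD = 1
= 27:99:22

27:99:22


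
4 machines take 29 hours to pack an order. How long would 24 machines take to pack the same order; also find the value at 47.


Inverse proportion: x × y = constant
k = 4 × 29 = 116
At x=24: k/24 = 4.83
At x=47: k/47 = 2.47
= 4.83 and 2.47

4.83 and 2.47


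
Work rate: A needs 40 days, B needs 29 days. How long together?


Rate of A = 1/40 per day
Rate of B = 1/29 per day
Combined rate = 1/40 + 1/29 = 69/1160 ≈ 0.0595 per day
Days = 1 / combined rate = 1160/69
≈ 16.81 days

16.81 days


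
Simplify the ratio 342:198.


GCD(342, 198) = 18
342/18 : 198/18
= 19:11

19:11


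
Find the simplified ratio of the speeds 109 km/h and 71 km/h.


Ratio = 109:71
GCD = 1
Simplified = 109:71
Time ratio (same distance) = 71:109
Speed ratio = 109:71

109:71


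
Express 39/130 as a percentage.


Percentage = (part / whole) × 100
= (39 / 130) × 100
= 30.00%

30.00%


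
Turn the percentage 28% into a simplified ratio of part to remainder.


28% means 28 parts out of 100; remainder = 72
Part : remainder = 28:72
GCD = 4
= 7:18

7:18


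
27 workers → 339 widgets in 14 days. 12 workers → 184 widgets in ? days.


Days ∝ work / workers, so d₂ = d₁ × (m₁/m₂) × (w₂/w₁)
Workers factor (inverse): 27/12 = 2.2500
Work factor (direct): 184/339 ≈ 0.5428
d₂ = 14 × 27/12 × 184/339 = (14 × 27 × 184) / (12 × 339) = 69552/4068
≈ 17.10 days

17.10 days


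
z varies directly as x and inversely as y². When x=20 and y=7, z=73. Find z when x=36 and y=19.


z = k·x/y²
Solve for k using the known point: k = z·y²/x = 73×49/20 = 3577/20 = 178.8500
Now evaluate at x=36, y=19:
z = k × 36 / 361 = (3577 × 36) / (20 × 361) = 128772/7220
≈ 17.8355

17.8355


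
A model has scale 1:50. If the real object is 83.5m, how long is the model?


Model size = real / scale
= 83.5 / 50
= 1.6700 m

1.6700 m


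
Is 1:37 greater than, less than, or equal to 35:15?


1/37 = 0.0270
35/15 = 2.3333
0.0270 < 2.3333, so 1:37 is less
= less than

less than


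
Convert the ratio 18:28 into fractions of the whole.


Total parts = 18 + 28 = 46
First part: 18/46 = 9/23
Second part: 28/46 = 14/23
= 9/23 and 14/23

9/23 and 14/23


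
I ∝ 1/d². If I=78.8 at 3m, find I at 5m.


I₁d₁² = I₂d₂²
I₂ = I₁ × (d₁/d₂)²
= 78.8 × (3/5)²
= 78.8 × 9/25
= 709.2/25
= 28.3680

28.3680


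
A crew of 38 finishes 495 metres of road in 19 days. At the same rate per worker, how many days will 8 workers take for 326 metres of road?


Days ∝ work / workers, so d₂ = d₁ × (m₁/m₂) × (w₂/w₁)
Workers factor (inverse): 38/8 = 4.7500
Work factor (direct): 326/495 ≈ 0.6586
d₂ = 19 × 38/8 × 326/495 = (19 × 38 × 326) / (8 × 495) = 235372/3960
≈ 59.44 days

59.44 days


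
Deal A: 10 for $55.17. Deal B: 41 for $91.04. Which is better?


Deal A: $55.17/10 = $5.5170/unit
Deal B: $91.04/41 = $2.2205/unit
B is cheaper per unit
= Deal B

Deal B


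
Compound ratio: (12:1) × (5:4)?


Compound ratio = (12×5) : (1×4)
= 60:4
GCD = 4
= 15:1

15:1


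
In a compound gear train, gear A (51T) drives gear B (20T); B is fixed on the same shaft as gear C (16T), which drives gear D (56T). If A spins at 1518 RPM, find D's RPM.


Stage 1: RPM_B = RPM_A × t_A/t_B = 1518 × 51/20 = 77418/20 = 3870.90
B and C share a shaft → RPM_C = RPM_B
Stage 2: RPM_D = RPM_C × t_C/t_D = RPM_A × (t_A×t_C)/(t_B×t_D)
Overall ratio = (51×16)/(20×56) = 816/1120
RPM_D = 1518 × 816/1120 = 1238688/1120
≈ 1105.97 RPM

1105.97 RPM


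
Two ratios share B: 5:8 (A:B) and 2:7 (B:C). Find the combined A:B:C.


Match B: multiply A:B by 2 → 10:16
Multiply B:C by 8 → 16:56
Combined: 10:16:56
GCD = 2
= 5:8:28

5:8:28


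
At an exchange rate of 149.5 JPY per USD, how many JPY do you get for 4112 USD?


Amount × rate = 4112 × 149.5
= 614744.00 JPY

614744.00 JPY


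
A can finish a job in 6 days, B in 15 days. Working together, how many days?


Rate of A = 1/6 per day
Rate of B = 1/15 per day
Combined rate = 1/6 + 1/15 = 21/90 ≈ 0.2333 per day
Days = 1 / combined rate = 90/21
≈ 4.29 days

4.29 days


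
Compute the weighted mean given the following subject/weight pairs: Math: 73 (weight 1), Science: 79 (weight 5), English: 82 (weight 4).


Numerator = 73×1 + 79×5 + 82×4
= 73 + 395 + 328
= 796
Total weight = 10
Weighted avg = 796/10
= 79.60

79.60


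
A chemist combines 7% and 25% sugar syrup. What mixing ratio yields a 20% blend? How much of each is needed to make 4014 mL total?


Let x parts of 7% mix with y parts of 25%.
7x + 25y = 20(x + y)
7x + 25y = 20x + 20y
x(7 - 20) = y(20 - 25)
x/y = (25 - 20)/(20 - 7) = 5/13
Simplify: 5:13
Total parts = 18; one part = 4014/18 = 223.00 mL
7% solution: 5×223.00 = 1115.00 mL
25% solution: 13×223.00 = 2899.00 mL
= ratio 5:13; 1115.00 mL and 2899.00 mL

ratio 5:13; 1115.00 mL and 2899.00 mL


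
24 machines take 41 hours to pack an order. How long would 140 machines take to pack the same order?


Inverse proportion: x × y = constant
k = 24 × 41 = 984
y₂ = k / 140 = 984 / 140
= 7.03

7.03


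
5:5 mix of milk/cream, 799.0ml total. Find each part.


Total parts = 5 + 5 = 10
milk: 799.0 × 5/10 = 399.5ml
cream: 799.0 × 5/10 = 399.5ml
= 399.5ml and 399.5ml

399.5ml and 399.5ml


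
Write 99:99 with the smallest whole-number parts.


GCD(99, 99) = 99
99/99 : 99/99
= 1:1

1:1


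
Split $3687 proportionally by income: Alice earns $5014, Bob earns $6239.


Total income = 5014 + 6239 = $11253
Alice: $3687 × 5014/11253 = $1642.82
Bob: $3687 × 6239/11253 = $2044.18
= Alice: $1642.82, Bob: $2044.18

Alice: $1642.82, Bob: $2044.18


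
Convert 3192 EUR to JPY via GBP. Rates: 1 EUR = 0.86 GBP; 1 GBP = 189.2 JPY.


Step 1: 3192 EUR × 0.86 = 2745.12 GBP
Step 2: 2745.12 GBP × 189.2 = 519376.70 JPY
Implied rate EUR→JPY = 0.86 × 189.2 = 162.7120
= 519376.70 JPY

519376.70 JPY


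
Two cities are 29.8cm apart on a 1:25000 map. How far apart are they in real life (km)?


Real distance = map distance × scale
= 29.8cm × 25000
= 745000 cm = 7450.0 m
= 7.450 km

7.450 km


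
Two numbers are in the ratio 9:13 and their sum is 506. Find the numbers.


Let A = 9k, B = 13k.
9k + 13k = 506
22k = 506 → k = 506/22 = 23
A = 9×23 = 207, B = 13×23 = 299
= A = 207, B = 299

A = 207, B = 299


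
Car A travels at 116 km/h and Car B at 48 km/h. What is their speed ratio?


Ratio = 116:48
GCD = 4
Simplified = 29:12
Time ratio (same distance) = 12:29
Speed ratio = 29:12

29:12


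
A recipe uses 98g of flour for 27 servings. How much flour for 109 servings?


Direct proportion: y/x = constant
k = 98/27 ≈ 3.6296
y₂ = k × 109 = 98 × 109 / 27 = 10682/27
≈ 395.63

395.63


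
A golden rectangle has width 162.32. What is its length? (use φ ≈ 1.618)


φ = (1 + √5) / 2 ≈ 1.618
Length = width × φ = 162.32 × 1.618 = 262.63376
≈ 262.63

262.63


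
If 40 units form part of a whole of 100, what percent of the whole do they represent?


Percentage = (part / whole) × 100
= (40 / 100) × 100
= 40.00%

40.00%


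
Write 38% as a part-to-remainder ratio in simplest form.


38% means 38 parts out of 100; remainder = 62
Part : remainder = 38:62
GCD = 2
= 19:31

19:31


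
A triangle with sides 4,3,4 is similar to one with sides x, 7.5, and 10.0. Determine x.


Scale factor = 7.5/3 = 2.5
Missing side = 4 × 2.5
= 10.0

10.0


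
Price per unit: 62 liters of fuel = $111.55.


Unit rate = total / quantity
= 111.55 / 62
= $1.80 per unit

$1.80 per unit


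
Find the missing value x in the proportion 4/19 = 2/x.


Cross multiply: 4 × x = 19 × 2
4x = 38
x = 38 / 4
= 9.50

9.50


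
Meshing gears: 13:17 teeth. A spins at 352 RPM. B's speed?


Gear ratio = 13:17 = 13:17
RPM_B = RPM_A × (teeth_A / teeth_B)
= 352 × (13/17)
= 269.2 RPM

269.2 RPM


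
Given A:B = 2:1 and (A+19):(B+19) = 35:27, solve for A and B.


Let A = 2k, B = 1k.
(2k + 19) / (1k + 19) = 35/27
Cross-multiply: 27(2k + 19) = 35(1k + 19)
54k + 513 = 35k + 665
54k - 35k = 665 - 513
19k = 152
k = 152/19 = 8
A = 2×8 = 16, B = 1×8 = 8
= A = 16, B = 8

A = 16, B = 8


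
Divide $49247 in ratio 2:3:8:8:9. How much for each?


Total parts = 2 + 3 + 8 + 8 + 9 = 30
Part 1: 49247 × 2/30 = 3283.13
Part 2: 49247 × 3/30 = 4924.70
Part 3: 49247 × 8/30 = 13132.53
Part 4: 49247 × 8/30 = 13132.53
Part 5: 49247 × 9/30 = 14774.10
= Part 1: $3283.13, Part 2: $4924.70, Part 3: $13132.53, Part 4: $13132.53, Part 5: $14774.10

Part 1: $3283.13, Part 2: $4924.70, Part 3: $13132.53, Part 4: $13132.53, Part 5: $14774.10


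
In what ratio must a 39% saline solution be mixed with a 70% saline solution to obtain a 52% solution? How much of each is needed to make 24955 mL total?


Let x parts of 39% mix with y parts of 70%.
39x + 70y = 52(x + y)
39x + 70y = 52x + 52y
x(39 - 52) = y(52 - 70)
x/y = (70 - 52)/(52 - 39) = 18/13
Simplify: 18:13
Total parts = 31; one part = 24955/31 = 805.00 mL
39% solution: 18×805.00 = 14490.00 mL
70% solution: 13×805.00 = 10465.00 mL
= ratio 18:13; 14490.00 mL and 10465.00 mL

ratio 18:13; 14490.00 mL and 10465.00 mL


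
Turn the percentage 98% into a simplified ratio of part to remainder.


98% means 98 parts out of 100; remainder = 2
Part : remainder = 98:2
GCD = 2
= 49:1

49:1


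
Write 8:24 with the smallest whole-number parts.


GCD(8, 24) = 8
8/8 : 24/8
= 1:3

1:3


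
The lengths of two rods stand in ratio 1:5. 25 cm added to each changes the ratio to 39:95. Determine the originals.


Let A = 1k, B = 5k.
(1k + 25) / (5k + 25) = 39/95
Cross-multiply: 95(1k + 25) = 39(5k + 25)
95k + 2375 = 195k + 975
95k - 195k = 975 - 2375
-100k = -1400
k = -1400/-100 = 14
A = 1×14 = 14, B = 5×14 = 70
= A = 14, B = 70

A = 14, B = 70


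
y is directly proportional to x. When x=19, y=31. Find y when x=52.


Direct proportion: y/x = constant
k = 31/19 ≈ 1.6316
y₂ = k × 52 = 31 × 52 / 19 = 1612/19
≈ 84.84

84.84


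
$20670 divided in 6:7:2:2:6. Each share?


Total parts = 6 + 7 + 2 + 2 + 6 = 23
Part 1: 20670 × 6/23 = 5392.17
Part 2: 20670 × 7/23 = 6290.87
Part 3: 20670 × 2/23 = 1797.39
Part 4: 20670 × 2/23 = 1797.39
Part 5: 20670 × 6/23 = 5392.17
= Part 1: $5392.17, Part 2: $6290.87, Part 3: $1797.39, Part 4: $1797.39, Part 5: $5392.17

Part 1: $5392.17, Part 2: $6290.87, Part 3: $1797.39, Part 4: $1797.39, Part 5: $5392.17


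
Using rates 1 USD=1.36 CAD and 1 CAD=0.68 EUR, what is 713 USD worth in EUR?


Step 1: 713 USD × 1.36 = 969.68 CAD
Step 2: 969.68 CAD × 0.68 = 659.38 EUR
Implied rate USD→EUR = 1.36 × 0.68 = 0.9248
= 659.38 EUR

659.38 EUR


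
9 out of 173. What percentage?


Percentage = (part / whole) × 100
= (9 / 173) × 100
≈ 5.20%

5.20%


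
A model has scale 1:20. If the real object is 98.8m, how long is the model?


Model size = real / scale
= 98.8 / 20
= 4.9400 m

4.9400 m


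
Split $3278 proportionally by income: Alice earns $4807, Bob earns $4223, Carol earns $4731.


Total income = 4807 + 4223 + 4731 = $13761
Alice: $3278 × 4807/13761 = $1145.07
Bob: $3278 × 4223/13761 = $1005.96
Carol: $3278 × 4731/13761 = $1126.97
= Alice: $1145.07, Bob: $1005.96, Carol: $1126.97

Alice: $1145.07, Bob: $1005.96, Carol: $1126.97


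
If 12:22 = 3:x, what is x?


Cross multiply: 12 × x = 22 × 3
12x = 66
x = 66 / 12
= 5.50

5.50


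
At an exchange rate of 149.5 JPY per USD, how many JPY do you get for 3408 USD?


Amount × rate = 3408 × 149.5
= 509496.00 JPY

509496.00 JPY


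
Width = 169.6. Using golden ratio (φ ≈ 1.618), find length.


φ = (1 + √5) / 2 ≈ 1.618
Length = width × φ = 169.6 × 1.618 = 274.4128
≈ 274.41

274.41


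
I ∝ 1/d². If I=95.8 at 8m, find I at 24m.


I₁d₁² = I₂d₂²
I₂ = I₁ × (d₁/d₂)²
= 95.8 × (8/24)²
= 95.8 × 64/576
= 6131.2/576
≈ 10.6444

10.6444


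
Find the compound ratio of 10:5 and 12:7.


Compound ratio = (10×12) : (5×7)
= 120:35
GCD = 5
= 24:7

24:7


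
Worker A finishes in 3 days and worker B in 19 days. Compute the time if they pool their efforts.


Rate of A = 1/3 per day
Rate of B = 1/19 per day
Combined rate = 1/3 + 1/19 = 22/57 ≈ 0.3860 per day
Days = 1 / combined rate = 57/22
≈ 2.59 days

2.59 days


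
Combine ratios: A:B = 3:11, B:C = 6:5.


Match B: multiply A:B by 6 → 18:66
Multiply B:C by 11 → 66:55
Combined: 18:66:55
GCD = 1
= 18:66:55

18:66:55


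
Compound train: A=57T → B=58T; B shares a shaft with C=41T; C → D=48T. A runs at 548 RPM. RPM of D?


Stage 1: RPM_B = RPM_A × t_A/t_B = 548 × 57/58 = 31236/58 ≈ 538.55
B and C share a shaft → RPM_C = RPM_B
Stage 2: RPM_D = RPM_C × t_C/t_D = RPM_A × (t_A×t_C)/(t_B×t_D)
Overall ratio = (57×41)/(58×48) = 2337/2784
RPM_D = 548 × 2337/2784 = 1280676/2784
≈ 460.01 RPM

460.01 RPM


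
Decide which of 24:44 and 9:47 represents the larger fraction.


24/44 = 0.5455
9/47 = 0.1915
0.5455 > 0.1915, so 24:44 is greater
= 24:44

24:44


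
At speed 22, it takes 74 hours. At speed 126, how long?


Inverse proportion: x × y = constant
k = 22 × 74 = 1628
y₂ = k / 126 = 1628 / 126
= 12.92

12.92


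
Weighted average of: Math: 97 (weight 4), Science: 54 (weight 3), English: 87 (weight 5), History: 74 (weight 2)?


Numerator = 97×4 + 54×3 + 87×5 + 74×2
= 388 + 162 + 435 + 148
= 1133
Total weight = 14
Weighted avg = 1133/14
= 80.93

80.93


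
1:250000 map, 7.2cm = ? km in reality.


Real distance = map distance × scale
= 7.2cm × 250000
= 1800000 cm = 18000.0 m
= 18.000 km

18.000 km


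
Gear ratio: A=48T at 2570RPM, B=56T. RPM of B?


Gear ratio = 48:56 = 6:7
RPM_B = RPM_A × (teeth_A / teeth_B)
= 2570 × (48/56)
= 2202.9 RPM

2202.9 RPM


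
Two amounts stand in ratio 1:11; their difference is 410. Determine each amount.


Let A = 1k, B = 11k.
11k - 1k = 410
10k = 410 → k = 410/10 = 41
A = 1×41 = 41, B = 11×41 = 451
= A = 41, B = 451

A = 41, B = 451


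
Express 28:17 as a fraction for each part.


Total parts = 28 + 17 = 45
First part: 28/45 = 28/45
Second part: 17/45 = 17/45
= 28/45 and 17/45

28/45 and 17/45


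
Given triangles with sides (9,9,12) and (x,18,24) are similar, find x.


Scale factor = 18/9 = 2
Missing side = 9 × 2
= 18.0

18.0


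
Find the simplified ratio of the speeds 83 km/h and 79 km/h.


Ratio = 83:79
GCD = 1
Simplified = 83:79
Time ratio (same distance) = 79:83
Speed ratio = 83:79

83:79


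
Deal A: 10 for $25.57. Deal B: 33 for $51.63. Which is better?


Deal A: $25.57/10 = $2.5570/unit
Deal B: $51.63/33 = $1.5645/unit
B is cheaper per unit
= Deal B

Deal B


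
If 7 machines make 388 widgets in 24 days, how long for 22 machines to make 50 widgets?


Days ∝ work / workers, so d₂ = d₁ × (m₁/m₂) × (w₂/w₁)
Workers factor (inverse): 7/22 ≈ 0.3182
Work factor (direct): 50/388 ≈ 0.1289
d₂ = 24 × 7/22 × 50/388 = (24 × 7 × 50) / (22 × 388) = 8400/8536
≈ 0.98 days

0.98 days


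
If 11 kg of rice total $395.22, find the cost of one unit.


Unit rate = total / quantity
= 395.22 / 11
= $35.93 per unit

$35.93 per unit


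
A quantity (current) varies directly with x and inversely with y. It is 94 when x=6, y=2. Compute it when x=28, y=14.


z = k·x/y
Solve for k using the known point: k = z·y/x = 94×2/6 = 188/6 ≈ 31.3333
Now evaluate at x=28, y=14:
z = k × 28 / 14 = (188 × 28) / (6 × 14) = 5264/84
≈ 62.6667

62.6667


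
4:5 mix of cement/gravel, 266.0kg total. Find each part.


Total parts = 4 + 5 = 9
cement: 266.0 × 4/9 = 118.2kg
gravel: 266.0 × 5/9 = 147.8kg
= 118.2kg and 147.8kg

118.2kg and 147.8kg


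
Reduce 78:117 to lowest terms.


GCD(78, 117) = 39
78/39 : 117/39
= 2:3

2:3


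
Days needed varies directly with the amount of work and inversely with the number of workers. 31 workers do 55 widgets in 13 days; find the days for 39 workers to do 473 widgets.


Days ∝ work / workers, so d₂ = d₁ × (m₁/m₂) × (w₂/w₁)
Workers factor (inverse): 31/39 ≈ 0.7949
Work factor (direct): 473/55 = 8.6000
d₂ = 13 × 31/39 × 473/55 = (13 × 31 × 473) / (39 × 55) = 190619/2145
≈ 88.87 days

88.87 days


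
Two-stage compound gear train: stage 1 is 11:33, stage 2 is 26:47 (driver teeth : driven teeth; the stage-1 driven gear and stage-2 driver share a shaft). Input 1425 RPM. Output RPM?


Stage 1: RPM_B = RPM_A × t_A/t_B = 1425 × 11/33 = 15675/33 = 475.00
B and C share a shaft → RPM_C = RPM_B
Stage 2: RPM_D = RPM_C × t_C/t_D = RPM_A × (t_A×t_C)/(t_B×t_D)
Overall ratio = (11×26)/(33×47) = 286/1551
RPM_D = 1425 × 286/1551 = 407550/1551
≈ 262.77 RPM

262.77 RPM


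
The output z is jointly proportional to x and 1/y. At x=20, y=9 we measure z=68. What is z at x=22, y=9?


z = k·x/y
Solve for k using the known point: k = z·y/x = 68×9/20 = 612/20 = 30.6000
Now evaluate at x=22, y=9:
z = k × 22 / 9 = (612 × 22) / (20 × 9) = 13464/180
= 74.8000

74.8000


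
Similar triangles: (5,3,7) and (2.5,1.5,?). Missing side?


Scale factor = 2.5/5 = 0.5
Missing side = 7 × 0.5
= 3.5

3.5


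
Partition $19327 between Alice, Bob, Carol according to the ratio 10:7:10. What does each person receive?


Total parts = 10 + 7 + 10 = 27
Alice: 19327 × 10/27 = 7158.15
Bob: 19327 × 7/27 = 5010.70
Carol: 19327 × 10/27 = 7158.15
= Alice: $7158.15, Bob: $5010.70, Carol: $7158.15

Alice: $7158.15, Bob: $5010.70, Carol: $7158.15


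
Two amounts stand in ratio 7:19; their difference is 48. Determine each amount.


Let A = 7k, B = 19k.
19k - 7k = 48
12k = 48 → k = 48/12 = 4
A = 7×4 = 28, B = 19×4 = 76
= A = 28, B = 76

A = 28, B = 76


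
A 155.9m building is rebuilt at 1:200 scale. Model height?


Model size = real / scale
= 155.9 / 200
= 0.7795 m

0.7795 m


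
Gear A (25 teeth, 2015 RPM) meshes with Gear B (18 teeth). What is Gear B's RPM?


Gear ratio = 25:18 = 25:18
RPM_B = RPM_A × (teeth_A / teeth_B)
= 2015 × (25/18)
= 2798.6 RPM

2798.6 RPM


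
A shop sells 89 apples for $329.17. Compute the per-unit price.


Unit rate = total / quantity
= 329.17 / 89
= $3.70 per unit

$3.70 per unit


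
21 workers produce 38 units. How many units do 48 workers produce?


Direct proportion: y/x = constant
k = 38/21 ≈ 1.8095
y₂ = k × 48 = 38 × 48 / 21 = 1824/21
≈ 86.86

86.86


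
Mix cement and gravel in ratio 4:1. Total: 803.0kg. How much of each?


Total parts = 4 + 1 = 5
cement: 803.0 × 4/5 = 642.4kg
gravel: 803.0 × 1/5 = 160.6kg
= 642.4kg and 160.6kg

642.4kg and 160.6kg


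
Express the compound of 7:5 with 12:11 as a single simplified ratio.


Compound ratio = (7×12) : (5×11)
= 84:55
GCD = 1
= 84:55

84:55


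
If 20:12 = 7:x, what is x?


Cross multiply: 20 × x = 12 × 7
20x = 84
x = 84 / 20
= 4.20

4.20


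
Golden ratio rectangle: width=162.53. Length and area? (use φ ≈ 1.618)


φ = (1 + √5) / 2 ≈ 1.618
Length = width × φ = 162.53 × 1.618 = 262.97354
≈ 262.97
Area = width × length = 162.53 × 262.97354 = 42741.0894562 ≈ 42741.09
= Length: 262.97, Area: 42741.09

Length: 262.97, Area: 42741.09


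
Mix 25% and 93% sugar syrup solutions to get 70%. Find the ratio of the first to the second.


Let x parts of 25% mix with y parts of 93%.
25x + 93y = 70(x + y)
25x + 93y = 70x + 70y
x(25 - 70) = y(70 - 93)
x/y = (93 - 70)/(70 - 25) = 23/45
Simplify: 23:45
= 23:45

23:45


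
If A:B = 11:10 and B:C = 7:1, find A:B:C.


Match B: multiply A:B by 7 → 77:70
Multiply B:C by 10 → 70:10
Combined: 77:70:10
GCD = 1
= 77:70:10

77:70:10


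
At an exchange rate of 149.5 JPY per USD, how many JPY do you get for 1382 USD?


Amount × rate = 1382 × 149.5
= 206609.00 JPY

206609.00 JPY


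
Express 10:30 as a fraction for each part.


Total parts = 10 + 30 = 40
First part: 10/40 = 1/4
Second part: 30/40 = 3/4
= 1/4 and 3/4

1/4 and 3/4


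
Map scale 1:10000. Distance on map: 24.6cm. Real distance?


Real distance = map distance × scale
= 24.6cm × 10000
= 246000 cm = 2460.0 m
= 2.460 km

2.460 km


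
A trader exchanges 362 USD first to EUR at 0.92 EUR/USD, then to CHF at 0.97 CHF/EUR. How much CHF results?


Step 1: 362 USD × 0.92 = 333.04 EUR
Step 2: 333.04 EUR × 0.97 = 323.05 CHF
Implied rate USD→CHF = 0.92 × 0.97 = 0.8924
= 323.05 CHF

323.05 CHF
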